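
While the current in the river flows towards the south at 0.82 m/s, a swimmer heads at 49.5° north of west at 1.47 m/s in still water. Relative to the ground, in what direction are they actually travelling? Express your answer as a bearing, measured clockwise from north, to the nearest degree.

Taking east as x and north as y: velocity relative to the water = (-0.955, 1.118) m/s; the water relative to ground = (0.000, -0.820) m/s.
Velocity relative to ground = (-0.955, 1.118) + (0.000, -0.820) = (-0.955, 0.298) m/s.
Bearing = atan2(-0.95, 0.30) = 287.32° clockwise from north.

287°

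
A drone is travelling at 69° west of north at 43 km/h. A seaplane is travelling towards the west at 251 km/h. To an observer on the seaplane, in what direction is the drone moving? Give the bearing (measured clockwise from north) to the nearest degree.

086°

Taking east as x and north as y: drone velocity = (-40.144, 15.410) km/h; seaplane velocity = (-251.000, 0.000) km/h.
Velocity of drone relative to seaplane = (-40.144, 15.410) − (-251.000, 0.000) = (210.856, 15.410) km/h.
Bearing = atan2(210.86, 15.41) = 85.82° clockwise from north.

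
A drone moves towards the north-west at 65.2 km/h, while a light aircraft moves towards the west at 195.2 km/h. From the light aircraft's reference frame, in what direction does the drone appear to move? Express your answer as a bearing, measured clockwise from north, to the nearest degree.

Taking east as x and north as y: drone velocity = (-46.103, 46.103) km/h; light aircraft velocity = (-195.200, 0.000) km/h.
Velocity of drone relative to light aircraft = (-46.103, 46.103) − (-195.200, 0.000) = (149.097, 46.103) km/h.
Bearing = atan2(149.10, 46.10) = 72.82° clockwise from north.

073°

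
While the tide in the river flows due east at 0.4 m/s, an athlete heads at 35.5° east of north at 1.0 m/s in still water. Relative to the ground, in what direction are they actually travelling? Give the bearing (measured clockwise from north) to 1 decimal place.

Taking east as x and north as y: velocity relative to the water = (0.581, 0.814) m/s; the water relative to ground = (0.400, 0.000) m/s.
Velocity relative to ground = (0.581, 0.814) + (0.400, 0.000) = (0.981, 0.814) m/s.
Bearing = atan2(0.98, 0.81) = 50.30° clockwise from north.

050.3°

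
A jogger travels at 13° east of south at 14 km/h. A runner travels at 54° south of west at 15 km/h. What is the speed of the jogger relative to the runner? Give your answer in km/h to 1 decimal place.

Taking east as x and north as y: jogger velocity = (3.149, -13.641) km/h; runner velocity = (-8.817, -12.135) km/h.
Velocity of jogger relative to runner = (3.149, -13.641) − (-8.817, -12.135) = (11.966, -1.506) km/h.
Magnitude = |(11.966, -1.506)| = 12.060 km/h.

12.1 km/h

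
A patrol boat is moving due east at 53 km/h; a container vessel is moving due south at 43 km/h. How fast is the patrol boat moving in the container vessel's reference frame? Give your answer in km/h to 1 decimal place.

68.2 km/h

Taking east as x and north as y: patrol boat velocity = (53.000, 0.000) km/h; container vessel velocity = (0.000, -43.000) km/h.
Velocity of patrol boat relative to container vessel = (53.000, 0.000) − (0.000, -43.000) = (53.000, 43.000) km/h.
Magnitude = |(53.000, 43.000)| = 68.250 km/h.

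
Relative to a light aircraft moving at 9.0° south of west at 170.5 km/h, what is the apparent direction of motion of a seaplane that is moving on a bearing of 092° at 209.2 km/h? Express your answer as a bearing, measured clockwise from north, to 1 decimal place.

Taking east as x and north as y: seaplane velocity = (209.073, -7.301) km/h; light aircraft velocity = (-168.401, -26.672) km/h.
Velocity of seaplane relative to light aircraft = (209.073, -7.301) − (-168.401, -26.672) = (377.473, 19.371) km/h.
Bearing = atan2(377.47, 19.37) = 87.06° clockwise from north.

087.1°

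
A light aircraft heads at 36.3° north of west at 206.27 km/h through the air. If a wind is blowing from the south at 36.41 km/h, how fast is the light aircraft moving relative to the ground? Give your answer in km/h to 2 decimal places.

Taking east as x and north as y: velocity relative to the air = (-166.239, 122.115) km/h; the air relative to ground = (0.000, 36.410) km/h.
Velocity relative to ground = (-166.239, 122.115) + (0.000, 36.410) = (-166.239, 158.525) km/h.
Speed = |(-166.239, 158.525)| = 229.707 km/h.

229.71 km/h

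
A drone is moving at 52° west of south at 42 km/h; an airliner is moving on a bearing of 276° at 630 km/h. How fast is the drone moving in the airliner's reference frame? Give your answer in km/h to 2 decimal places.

Taking east as x and north as y: drone velocity = (-33.096, -25.858) km/h; airliner velocity = (-626.549, 65.853) km/h.
Velocity of drone relative to airliner = (-33.096, -25.858) − (-626.549, 65.853) = (593.452, -91.711) km/h.
Magnitude = |(593.452, -91.711)| = 600.497 km/h.

600.50 km/h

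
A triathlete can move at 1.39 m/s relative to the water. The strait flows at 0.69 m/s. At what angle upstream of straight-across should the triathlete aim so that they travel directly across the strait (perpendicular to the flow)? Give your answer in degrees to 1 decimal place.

29.8°

To cancel the current, the upstream component of the triathlete's velocity must equal the flow: 1.39 sin θ = 0.69.
sin θ = 0.69 / 1.39 = 0.4964.
θ = arcsin(0.4964) = 29.762°.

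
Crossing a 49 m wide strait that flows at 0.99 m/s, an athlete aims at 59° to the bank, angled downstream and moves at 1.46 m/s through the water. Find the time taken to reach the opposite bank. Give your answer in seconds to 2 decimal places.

The component of the athlete's velocity perpendicular to the bank is 1.46 × sin 59° = 1.251 m/s.
Only the cross-stream component determines the crossing time; the current contributes nothing perpendicular to the bank.
Time = 49 / 1.251 = 39.154 s.

39.15 s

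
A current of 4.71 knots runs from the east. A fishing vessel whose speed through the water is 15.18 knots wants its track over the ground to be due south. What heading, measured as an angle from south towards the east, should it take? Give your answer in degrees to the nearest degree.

18°

The current pushes perpendicular to the desired track; the heading must have a component into the current equal to 4.71 knots: 15.18 sin θ = 4.71.
sin θ = 0.3103, so θ = 18.076°.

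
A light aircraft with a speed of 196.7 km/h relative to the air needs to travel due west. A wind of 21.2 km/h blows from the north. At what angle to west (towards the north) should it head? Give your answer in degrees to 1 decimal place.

6.2°

The wind pushes perpendicular to the desired track; the heading must have a component into the wind equal to 21.2 km/h: 196.7 sin θ = 21.2.
sin θ = 0.1078, so θ = 6.187°.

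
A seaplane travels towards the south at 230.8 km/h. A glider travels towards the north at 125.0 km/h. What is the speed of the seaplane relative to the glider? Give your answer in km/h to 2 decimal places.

355.80 km/h

Taking east as x and north as y: seaplane velocity = (0.000, -230.800) km/h; glider velocity = (0.000, 125.000) km/h.
Velocity of seaplane relative to glider = (0.000, -230.800) − (0.000, 125.000) = (0.000, -355.800) km/h.
Magnitude = |(0.000, -355.800)| = 355.800 km/h.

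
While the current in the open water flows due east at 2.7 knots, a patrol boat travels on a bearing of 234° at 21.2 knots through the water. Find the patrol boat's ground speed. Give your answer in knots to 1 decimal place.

19.1 knots

Taking east as x and north as y: velocity relative to the water = (-17.151, -12.461) knots; the water relative to ground = (2.700, 0.000) knots.
Velocity relative to ground = (-17.151, -12.461) + (2.700, 0.000) = (-14.451, -12.461) knots.
Speed = |(-14.451, -12.461)| = 19.082 knots.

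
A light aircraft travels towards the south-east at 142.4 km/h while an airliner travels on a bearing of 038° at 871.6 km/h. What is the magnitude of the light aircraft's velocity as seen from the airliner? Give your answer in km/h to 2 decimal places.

900.12 km/h

Taking east as x and north as y: light aircraft velocity = (100.692, -100.692) km/h; airliner velocity = (536.611, 686.830) km/h.
Velocity of light aircraft relative to airliner = (100.692, -100.692) − (536.611, 686.830) = (-435.919, -787.522) km/h.
Magnitude = |(-435.919, -787.522)| = 900.120 km/h.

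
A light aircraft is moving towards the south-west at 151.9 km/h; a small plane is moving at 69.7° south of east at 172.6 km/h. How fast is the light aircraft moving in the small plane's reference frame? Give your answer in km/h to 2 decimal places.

Taking east as x and north as y: light aircraft velocity = (-107.410, -107.410) km/h; small plane velocity = (59.881, -161.880) km/h.
Velocity of light aircraft relative to small plane = (-107.410, -107.410) − (59.881, -161.880) = (-167.291, 54.470) km/h.
Magnitude = |(-167.291, 54.470)| = 175.935 km/h.

175.94 km/h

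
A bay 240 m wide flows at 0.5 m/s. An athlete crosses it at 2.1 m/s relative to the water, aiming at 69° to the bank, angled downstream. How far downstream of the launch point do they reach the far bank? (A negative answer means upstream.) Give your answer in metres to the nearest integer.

Perpendicular speed = 1.961 m/s; crossing time = 240 / 1.961 = 122.417 s.
Net downstream speed = 1.253 m/s.
Drift = 1.253 × 122.417 = 153.336 m (downstream).

153 m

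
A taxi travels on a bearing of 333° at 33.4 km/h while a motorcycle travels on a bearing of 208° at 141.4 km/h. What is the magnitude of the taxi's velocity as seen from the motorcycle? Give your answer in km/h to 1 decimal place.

Taking east as x and north as y: taxi velocity = (-15.163, 29.760) km/h; motorcycle velocity = (-66.383, -124.849) km/h.
Velocity of taxi relative to motorcycle = (-15.163, 29.760) − (-66.383, -124.849) = (51.220, 154.608) km/h.
Magnitude = |(51.220, 154.608)| = 162.872 km/h.

162.9 km/h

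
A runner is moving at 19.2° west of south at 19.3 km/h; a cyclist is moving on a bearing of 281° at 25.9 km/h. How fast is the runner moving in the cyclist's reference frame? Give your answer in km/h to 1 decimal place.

Taking east as x and north as y: runner velocity = (-6.347, -18.226) km/h; cyclist velocity = (-25.424, 4.942) km/h.
Velocity of runner relative to cyclist = (-6.347, -18.226) − (-25.424, 4.942) = (19.077, -23.168) km/h.
Magnitude = |(19.077, -23.168)| = 30.012 km/h.

30.0 km/h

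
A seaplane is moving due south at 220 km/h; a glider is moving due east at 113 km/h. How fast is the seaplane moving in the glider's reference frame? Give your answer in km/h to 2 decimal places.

247.32 km/h

Taking east as x and north as y: seaplane velocity = (0.000, -220.000) km/h; glider velocity = (113.000, 0.000) km/h.
Velocity of seaplane relative to glider = (0.000, -220.000) − (113.000, 0.000) = (-113.000, -220.000) km/h.
Magnitude = |(-113.000, -220.000)| = 247.324 km/h.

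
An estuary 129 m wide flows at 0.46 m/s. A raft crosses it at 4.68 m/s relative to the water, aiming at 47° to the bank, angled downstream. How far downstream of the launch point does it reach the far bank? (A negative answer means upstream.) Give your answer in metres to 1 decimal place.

Perpendicular speed = 3.423 m/s; crossing time = 129 / 3.423 = 37.689 s.
Net downstream speed = 3.652 m/s.
Drift = 3.652 × 37.689 = 137.631 m (downstream).

137.6 m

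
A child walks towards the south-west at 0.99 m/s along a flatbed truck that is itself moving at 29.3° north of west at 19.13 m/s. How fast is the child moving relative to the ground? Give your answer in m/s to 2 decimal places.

19.42 m/s

Taking east as x and north as y: flatbed truck velocity = (-16.683, 9.362) m/s; child velocity relative to flatbed truck = (-0.700, -0.700) m/s.
Velocity relative to ground = (-16.683, 9.362) + (-0.700, -0.700) = (-17.383, 8.662) m/s.
Speed = |(-17.383, 8.662)| = 19.421 m/s.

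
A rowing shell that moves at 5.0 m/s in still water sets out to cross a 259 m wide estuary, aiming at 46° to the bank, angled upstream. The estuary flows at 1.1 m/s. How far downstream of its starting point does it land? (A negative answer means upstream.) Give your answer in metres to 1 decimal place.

-170.9 m

Perpendicular speed = 3.597 m/s; crossing time = 259 / 3.597 = 72.010 s.
Net downstream speed = -2.373 m/s.
Drift = -2.373 × 72.010 = -170.902 m (upstream).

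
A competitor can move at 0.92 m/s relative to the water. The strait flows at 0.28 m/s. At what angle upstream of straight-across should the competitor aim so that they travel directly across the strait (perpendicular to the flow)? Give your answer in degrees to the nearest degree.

To cancel the current, the upstream component of the competitor's velocity must equal the flow: 0.92 sin θ = 0.28.
sin θ = 0.28 / 0.92 = 0.3043.
θ = arcsin(0.3043) = 17.719°.

18°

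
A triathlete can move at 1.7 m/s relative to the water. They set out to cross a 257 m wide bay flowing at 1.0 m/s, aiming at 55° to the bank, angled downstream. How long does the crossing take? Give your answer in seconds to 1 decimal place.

184.6 s

The component of the triathlete's velocity perpendicular to the bank is 1.7 × sin 55° = 1.393 m/s.
Only the cross-stream component determines the crossing time; the current contributes nothing perpendicular to the bank.
Time = 257 / 1.393 = 184.552 s.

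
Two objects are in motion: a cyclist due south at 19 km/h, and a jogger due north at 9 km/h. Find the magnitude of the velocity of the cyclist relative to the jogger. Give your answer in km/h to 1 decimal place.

28.0 km/h

Taking east as x and north as y: cyclist velocity = (0.000, -19.000) km/h; jogger velocity = (0.000, 9.000) km/h.
Velocity of cyclist relative to jogger = (0.000, -19.000) − (0.000, 9.000) = (0.000, -28.000) km/h.
Magnitude = |(0.000, -28.000)| = 28.000 km/h.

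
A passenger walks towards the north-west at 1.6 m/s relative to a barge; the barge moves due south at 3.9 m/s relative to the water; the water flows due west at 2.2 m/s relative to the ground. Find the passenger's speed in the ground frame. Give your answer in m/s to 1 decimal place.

4.3 m/s

In east/north components (m/s): passenger relative to barge = (-1.131, 1.131); barge relative to water = (0.000, -3.900); water relative to ground = (-2.200, 0.000).
Sum = (-3.331, -2.769) m/s.
Speed = |(-3.331, -2.769)| = 4.332 m/s.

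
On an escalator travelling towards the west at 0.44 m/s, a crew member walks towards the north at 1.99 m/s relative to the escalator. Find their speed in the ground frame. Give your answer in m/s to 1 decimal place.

2.0 m/s

Taking east as x and north as y: escalator velocity = (-0.440, 0.000) m/s; crew member velocity relative to escalator = (0.000, 1.990) m/s.
Velocity relative to ground = (-0.440, 0.000) + (0.000, 1.990) = (-0.440, 1.990) m/s.
Speed = |(-0.440, 1.990)| = 2.038 m/s.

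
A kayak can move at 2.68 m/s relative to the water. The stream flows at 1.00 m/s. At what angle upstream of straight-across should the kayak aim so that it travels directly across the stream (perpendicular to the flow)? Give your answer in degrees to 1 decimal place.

To cancel the current, the upstream component of the kayak's velocity must equal the flow: 2.68 sin θ = 1.00.
sin θ = 1.00 / 2.68 = 0.3731.
θ = arcsin(0.3731) = 21.909°.

21.9°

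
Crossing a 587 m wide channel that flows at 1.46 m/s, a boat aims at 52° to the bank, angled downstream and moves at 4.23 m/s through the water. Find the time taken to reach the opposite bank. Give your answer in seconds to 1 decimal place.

176.1 s

The component of the boat's velocity perpendicular to the bank is 4.23 × sin 52° = 3.333 m/s.
Only the cross-stream component determines the crossing time; the current contributes nothing perpendicular to the bank.
Time = 587 / 3.333 = 176.103 s.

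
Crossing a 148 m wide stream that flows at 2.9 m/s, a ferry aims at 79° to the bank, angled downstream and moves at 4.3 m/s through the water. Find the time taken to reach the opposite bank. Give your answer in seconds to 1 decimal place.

35.1 s

The component of the ferry's velocity perpendicular to the bank is 4.3 × sin 79° = 4.221 m/s.
Only the cross-stream component determines the crossing time; the current contributes nothing perpendicular to the bank.
Time = 148 / 4.221 = 35.063 s.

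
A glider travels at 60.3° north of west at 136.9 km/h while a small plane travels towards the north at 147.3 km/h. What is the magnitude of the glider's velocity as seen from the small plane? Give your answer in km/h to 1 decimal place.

Taking east as x and north as y: glider velocity = (-67.828, 118.916) km/h; small plane velocity = (0.000, 147.300) km/h.
Velocity of glider relative to small plane = (-67.828, 118.916) − (0.000, 147.300) = (-67.828, -28.384) km/h.
Magnitude = |(-67.828, -28.384)| = 73.528 km/h.

73.5 km/h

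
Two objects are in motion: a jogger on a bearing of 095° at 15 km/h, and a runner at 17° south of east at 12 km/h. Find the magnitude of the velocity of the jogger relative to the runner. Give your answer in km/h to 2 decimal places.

4.11 km/h

Taking east as x and north as y: jogger velocity = (14.943, -1.307) km/h; runner velocity = (11.476, -3.508) km/h.
Velocity of jogger relative to runner = (14.943, -1.307) − (11.476, -3.508) = (3.467, 2.201) km/h.
Magnitude = |(3.467, 2.201)| = 4.107 km/h.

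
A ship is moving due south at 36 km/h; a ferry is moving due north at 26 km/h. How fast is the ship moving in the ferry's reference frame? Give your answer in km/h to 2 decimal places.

Taking east as x and north as y: ship velocity = (0.000, -36.000) km/h; ferry velocity = (0.000, 26.000) km/h.
Velocity of ship relative to ferry = (0.000, -36.000) − (0.000, 26.000) = (0.000, -62.000) km/h.
Magnitude = |(0.000, -62.000)| = 62.000 km/h.

62.00 km/h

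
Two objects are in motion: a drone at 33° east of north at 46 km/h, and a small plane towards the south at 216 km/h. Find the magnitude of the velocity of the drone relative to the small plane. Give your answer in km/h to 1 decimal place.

255.8 km/h

Taking east as x and north as y: drone velocity = (25.053, 38.579) km/h; small plane velocity = (0.000, -216.000) km/h.
Velocity of drone relative to small plane = (25.053, 38.579) − (0.000, -216.000) = (25.053, 254.579) km/h.
Magnitude = |(25.053, 254.579)| = 255.809 km/h.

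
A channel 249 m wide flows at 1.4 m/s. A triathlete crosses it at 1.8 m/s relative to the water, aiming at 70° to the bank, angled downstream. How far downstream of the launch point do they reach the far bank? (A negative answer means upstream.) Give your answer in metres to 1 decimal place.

Perpendicular speed = 1.691 m/s; crossing time = 249 / 1.691 = 147.211 s.
Net downstream speed = 2.016 m/s.
Drift = 2.016 × 147.211 = 296.724 m (downstream).

296.7 m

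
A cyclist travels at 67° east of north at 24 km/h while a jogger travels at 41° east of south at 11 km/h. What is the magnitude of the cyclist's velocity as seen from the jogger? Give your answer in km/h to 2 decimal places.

23.10 km/h

Taking east as x and north as y: cyclist velocity = (22.092, 9.378) km/h; jogger velocity = (7.217, -8.302) km/h.
Velocity of cyclist relative to jogger = (22.092, 9.378) − (7.217, -8.302) = (14.875, 17.679) km/h.
Magnitude = |(14.875, 17.679)| = 23.105 km/h.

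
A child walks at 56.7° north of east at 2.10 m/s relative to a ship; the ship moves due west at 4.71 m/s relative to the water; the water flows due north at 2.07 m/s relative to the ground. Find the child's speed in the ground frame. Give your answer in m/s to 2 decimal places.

In east/north components (m/s): child relative to ship = (1.153, 1.755); ship relative to water = (-4.710, 0.000); water relative to ground = (0.000, 2.070).
Sum = (-3.557, 3.825) m/s.
Speed = |(-3.557, 3.825)| = 5.223 m/s.

5.22 m/s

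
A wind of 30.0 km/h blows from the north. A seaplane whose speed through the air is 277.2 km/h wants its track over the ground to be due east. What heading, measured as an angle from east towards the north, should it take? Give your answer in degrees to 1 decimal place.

The wind pushes perpendicular to the desired track; the heading must have a component into the wind equal to 30.0 km/h: 277.2 sin θ = 30.0.
sin θ = 0.1082, so θ = 6.213°.

6.2°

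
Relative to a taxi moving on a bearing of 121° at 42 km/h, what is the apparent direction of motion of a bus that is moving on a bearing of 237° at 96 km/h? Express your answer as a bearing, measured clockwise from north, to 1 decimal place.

255.3°

Taking east as x and north as y: bus velocity = (-80.512, -52.285) km/h; taxi velocity = (36.001, -21.632) km/h.
Velocity of bus relative to taxi = (-80.512, -52.285) − (36.001, -21.632) = (-116.513, -30.654) km/h.
Bearing = atan2(-116.51, -30.65) = 255.26° clockwise from north.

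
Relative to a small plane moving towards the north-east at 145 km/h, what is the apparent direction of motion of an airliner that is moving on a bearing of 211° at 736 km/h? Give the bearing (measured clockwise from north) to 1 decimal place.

Taking east as x and north as y: airliner velocity = (-379.068, -630.875) km/h; small plane velocity = (102.530, 102.530) km/h.
Velocity of airliner relative to small plane = (-379.068, -630.875) − (102.530, 102.530) = (-481.599, -733.406) km/h.
Bearing = atan2(-481.60, -733.41) = 213.29° clockwise from north.

213.3°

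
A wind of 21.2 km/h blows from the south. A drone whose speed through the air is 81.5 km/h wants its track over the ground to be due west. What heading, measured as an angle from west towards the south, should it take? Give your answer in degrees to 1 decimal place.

The wind pushes perpendicular to the desired track; the heading must have a component into the wind equal to 21.2 km/h: 81.5 sin θ = 21.2.
sin θ = 0.2601, so θ = 15.077°.

15.1°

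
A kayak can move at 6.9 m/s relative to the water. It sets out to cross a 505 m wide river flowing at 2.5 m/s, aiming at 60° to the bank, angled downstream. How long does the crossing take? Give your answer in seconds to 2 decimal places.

The component of the kayak's velocity perpendicular to the bank is 6.9 × sin 60° = 5.976 m/s.
The current is parallel to the bank, so it does not affect the crossing time.
Time = 505 / 5.976 = 84.511 s.

84.51 s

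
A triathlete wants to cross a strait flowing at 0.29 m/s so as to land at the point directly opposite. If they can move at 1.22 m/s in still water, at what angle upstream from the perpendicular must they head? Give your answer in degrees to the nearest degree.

14°

To cancel the current, the upstream component of the triathlete's velocity must equal the flow: 1.22 sin θ = 0.29.
sin θ = 0.29 / 1.22 = 0.2377.
θ = arcsin(0.2377) = 13.751°.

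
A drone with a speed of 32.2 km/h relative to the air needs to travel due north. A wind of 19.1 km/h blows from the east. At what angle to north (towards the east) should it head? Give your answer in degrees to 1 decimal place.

The wind pushes perpendicular to the desired track; the heading must have a component into the wind equal to 19.1 km/h: 32.2 sin θ = 19.1.
sin θ = 0.5932, so θ = 36.382°.

36.4°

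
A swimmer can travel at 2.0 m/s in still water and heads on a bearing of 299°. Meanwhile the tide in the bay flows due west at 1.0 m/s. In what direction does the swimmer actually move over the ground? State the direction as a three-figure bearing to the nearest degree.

Taking east as x and north as y: velocity relative to the water = (-1.749, 0.970) m/s; the water relative to ground = (-1.000, 0.000) m/s.
Velocity relative to ground = (-1.749, 0.970) + (-1.000, 0.000) = (-2.749, 0.970) m/s.
Bearing = atan2(-2.75, 0.97) = 289.43° clockwise from north.

289°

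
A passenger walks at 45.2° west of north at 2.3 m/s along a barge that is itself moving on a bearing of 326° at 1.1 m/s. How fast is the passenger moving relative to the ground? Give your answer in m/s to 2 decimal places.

3.39 m/s

Taking east as x and north as y: barge velocity = (-0.615, 0.912) m/s; passenger velocity relative to barge = (-1.632, 1.621) m/s.
Velocity relative to ground = (-0.615, 0.912) + (-1.632, 1.621) = (-2.247, 2.533) m/s.
Speed = |(-2.247, 2.533)| = 3.386 m/s.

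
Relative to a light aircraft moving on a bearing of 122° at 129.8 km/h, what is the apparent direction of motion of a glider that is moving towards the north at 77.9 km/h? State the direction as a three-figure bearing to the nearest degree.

Taking east as x and north as y: glider velocity = (0.000, 77.900) km/h; light aircraft velocity = (110.077, -68.784) km/h.
Velocity of glider relative to light aircraft = (0.000, 77.900) − (110.077, -68.784) = (-110.077, 146.684) km/h.
Bearing = atan2(-110.08, 146.68) = 323.11° clockwise from north.

323°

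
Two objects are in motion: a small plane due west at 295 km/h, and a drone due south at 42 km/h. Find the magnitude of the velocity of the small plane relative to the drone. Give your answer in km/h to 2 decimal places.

Taking east as x and north as y: small plane velocity = (-295.000, 0.000) km/h; drone velocity = (0.000, -42.000) km/h.
Velocity of small plane relative to drone = (-295.000, 0.000) − (0.000, -42.000) = (-295.000, 42.000) km/h.
Magnitude = |(-295.000, 42.000)| = 297.975 km/h.

297.97 km/h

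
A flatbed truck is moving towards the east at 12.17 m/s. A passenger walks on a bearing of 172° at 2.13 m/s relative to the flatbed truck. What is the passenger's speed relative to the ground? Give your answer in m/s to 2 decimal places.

12.64 m/s

Taking east as x and north as y: flatbed truck velocity = (12.170, 0.000) m/s; passenger velocity relative to flatbed truck = (0.296, -2.109) m/s.
Velocity relative to ground = (12.170, 0.000) + (0.296, -2.109) = (12.466, -2.109) m/s.
Speed = |(12.466, -2.109)| = 12.644 m/s.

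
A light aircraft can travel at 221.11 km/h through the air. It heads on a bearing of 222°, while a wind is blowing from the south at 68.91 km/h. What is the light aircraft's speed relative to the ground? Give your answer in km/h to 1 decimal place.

Taking east as x and north as y: velocity relative to the air = (-147.951, -164.317) km/h; the air relative to ground = (0.000, 68.910) km/h.
Velocity relative to ground = (-147.951, -164.317) + (0.000, 68.910) = (-147.951, -95.407) km/h.
Speed = |(-147.951, -95.407)| = 176.046 km/h.

176.0 km/h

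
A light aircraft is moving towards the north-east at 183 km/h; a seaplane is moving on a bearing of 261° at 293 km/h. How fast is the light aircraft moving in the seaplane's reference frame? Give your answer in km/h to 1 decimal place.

Taking east as x and north as y: light aircraft velocity = (129.401, 129.401) km/h; seaplane velocity = (-289.393, -45.835) km/h.
Velocity of light aircraft relative to seaplane = (129.401, 129.401) − (-289.393, -45.835) = (418.793, 175.236) km/h.
Magnitude = |(418.793, 175.236)| = 453.977 km/h.

454.0 km/h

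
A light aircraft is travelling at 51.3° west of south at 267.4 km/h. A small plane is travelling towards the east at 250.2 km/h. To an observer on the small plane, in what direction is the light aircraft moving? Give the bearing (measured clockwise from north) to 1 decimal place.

Taking east as x and north as y: light aircraft velocity = (-208.687, -167.190) km/h; small plane velocity = (250.200, 0.000) km/h.
Velocity of light aircraft relative to small plane = (-208.687, -167.190) − (250.200, 0.000) = (-458.887, -167.190) km/h.
Bearing = atan2(-458.89, -167.19) = 249.98° clockwise from north.

250.0°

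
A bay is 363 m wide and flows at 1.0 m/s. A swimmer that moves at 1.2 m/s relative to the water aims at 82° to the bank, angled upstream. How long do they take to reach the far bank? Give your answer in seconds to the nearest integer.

305 s

The component of the swimmer's velocity perpendicular to the bank is 1.2 × sin 82° = 1.188 m/s.
Only the cross-stream component determines the crossing time; the current contributes nothing perpendicular to the bank.
Time = 363 / 1.188 = 305.473 s.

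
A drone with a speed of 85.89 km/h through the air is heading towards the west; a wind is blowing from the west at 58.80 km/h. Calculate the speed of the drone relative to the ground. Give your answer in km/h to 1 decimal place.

27.1 km/h

Taking east as x and north as y: velocity relative to the air = (-85.890, 0.000) km/h; the air relative to ground = (58.800, 0.000) km/h.
Velocity relative to ground = (-85.890, 0.000) + (58.800, 0.000) = (-27.090, 0.000) km/h.
Speed = |(-27.090, 0.000)| = 27.090 km/h.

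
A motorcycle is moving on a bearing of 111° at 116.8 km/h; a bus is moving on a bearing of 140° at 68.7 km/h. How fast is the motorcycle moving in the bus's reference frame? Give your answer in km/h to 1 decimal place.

Taking east as x and north as y: motorcycle velocity = (109.042, -41.857) km/h; bus velocity = (44.160, -52.627) km/h.
Velocity of motorcycle relative to bus = (109.042, -41.857) − (44.160, -52.627) = (64.883, 10.770) km/h.
Magnitude = |(64.883, 10.770)| = 65.770 km/h.

65.8 km/h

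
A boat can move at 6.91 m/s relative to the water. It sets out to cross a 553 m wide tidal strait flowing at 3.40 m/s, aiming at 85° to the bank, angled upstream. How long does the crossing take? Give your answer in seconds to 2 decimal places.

80.33 s

The component of the boat's velocity perpendicular to the bank is 6.91 × sin 85° = 6.884 m/s.
Only the cross-stream component determines the crossing time; the current contributes nothing perpendicular to the bank.
Time = 553 / 6.884 = 80.335 s.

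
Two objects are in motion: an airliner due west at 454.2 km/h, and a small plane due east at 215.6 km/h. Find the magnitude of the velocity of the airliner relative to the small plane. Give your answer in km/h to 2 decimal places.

Taking east as x and north as y: airliner velocity = (-454.200, 0.000) km/h; small plane velocity = (215.600, 0.000) km/h.
Velocity of airliner relative to small plane = (-454.200, 0.000) − (215.600, 0.000) = (-669.800, 0.000) km/h.
Magnitude = |(-669.800, 0.000)| = 669.800 km/h.

669.80 km/h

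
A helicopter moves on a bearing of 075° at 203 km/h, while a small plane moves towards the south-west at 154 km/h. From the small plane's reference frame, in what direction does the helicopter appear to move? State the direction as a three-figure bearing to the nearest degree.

Taking east as x and north as y: helicopter velocity = (196.083, 52.540) km/h; small plane velocity = (-108.894, -108.894) km/h.
Velocity of helicopter relative to small plane = (196.083, 52.540) − (-108.894, -108.894) = (304.977, 161.435) km/h.
Bearing = atan2(304.98, 161.43) = 62.11° clockwise from north.

062°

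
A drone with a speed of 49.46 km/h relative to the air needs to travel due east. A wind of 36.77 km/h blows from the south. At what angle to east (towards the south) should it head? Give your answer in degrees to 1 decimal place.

The wind pushes perpendicular to the desired track; the heading must have a component into the wind equal to 36.77 km/h: 49.46 sin θ = 36.77.
sin θ = 0.7434, so θ = 48.024°.

48.0°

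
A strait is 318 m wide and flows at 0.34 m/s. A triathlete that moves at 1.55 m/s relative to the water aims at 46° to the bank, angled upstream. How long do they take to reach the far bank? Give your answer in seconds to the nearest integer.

The component of the triathlete's velocity perpendicular to the bank is 1.55 × sin 46° = 1.115 m/s.
Only the cross-stream component determines the crossing time; the current contributes nothing perpendicular to the bank.
Time = 318 / 1.115 = 285.208 s.

285 s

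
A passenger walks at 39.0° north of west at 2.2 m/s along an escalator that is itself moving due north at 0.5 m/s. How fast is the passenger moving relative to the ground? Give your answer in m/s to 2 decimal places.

2.54 m/s

Taking east as x and north as y: escalator velocity = (0.000, 0.500) m/s; passenger velocity relative to escalator = (-1.710, 1.385) m/s.
Velocity relative to ground = (0.000, 0.500) + (-1.710, 1.385) = (-1.710, 1.885) m/s.
Speed = |(-1.710, 1.885)| = 2.545 m/s.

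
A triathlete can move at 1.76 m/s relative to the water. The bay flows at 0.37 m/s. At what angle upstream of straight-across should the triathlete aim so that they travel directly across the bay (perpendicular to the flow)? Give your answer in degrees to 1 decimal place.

To cancel the current, the upstream component of the triathlete's velocity must equal the flow: 1.76 sin θ = 0.37.
sin θ = 0.37 / 1.76 = 0.2102.
θ = arcsin(0.2102) = 12.136°.

12.1°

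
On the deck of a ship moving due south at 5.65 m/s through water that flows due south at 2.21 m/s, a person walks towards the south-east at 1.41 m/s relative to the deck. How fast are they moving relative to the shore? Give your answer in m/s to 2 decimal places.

In east/north components (m/s): person relative to ship = (0.997, -0.997); ship relative to water = (0.000, -5.650); water relative to ground = (0.000, -2.210).
Sum = (0.997, -8.857) m/s.
Speed = |(0.997, -8.857)| = 8.913 m/s.

8.91 m/s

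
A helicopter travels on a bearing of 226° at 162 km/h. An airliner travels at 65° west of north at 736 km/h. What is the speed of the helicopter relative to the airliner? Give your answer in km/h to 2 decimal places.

694.61 km/h

Taking east as x and north as y: helicopter velocity = (-116.533, -112.535) km/h; airliner velocity = (-667.043, 311.047) km/h.
Velocity of helicopter relative to airliner = (-116.533, -112.535) − (-667.043, 311.047) = (550.509, -423.582) km/h.
Magnitude = |(550.509, -423.582)| = 694.609 km/h.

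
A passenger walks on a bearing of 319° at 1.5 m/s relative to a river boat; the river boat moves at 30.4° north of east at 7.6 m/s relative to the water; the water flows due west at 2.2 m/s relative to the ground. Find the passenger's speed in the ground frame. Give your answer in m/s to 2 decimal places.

In east/north components (m/s): passenger relative to river boat = (-0.984, 1.132); river boat relative to water = (6.555, 3.846); water relative to ground = (-2.200, 0.000).
Sum = (3.371, 4.978) m/s.
Speed = |(3.371, 4.978)| = 6.012 m/s.

6.01 m/s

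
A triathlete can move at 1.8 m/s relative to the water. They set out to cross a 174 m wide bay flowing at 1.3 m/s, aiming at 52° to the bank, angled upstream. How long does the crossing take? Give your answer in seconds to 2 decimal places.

The component of the triathlete's velocity perpendicular to the bank is 1.8 × sin 52° = 1.418 m/s.
Only the cross-stream component determines the crossing time; the current contributes nothing perpendicular to the bank.
Time = 174 / 1.418 = 122.672 s.

122.67 s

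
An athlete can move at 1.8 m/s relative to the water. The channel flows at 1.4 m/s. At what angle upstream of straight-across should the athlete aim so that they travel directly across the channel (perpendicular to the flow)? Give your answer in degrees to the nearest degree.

To cancel the current, the upstream component of the athlete's velocity must equal the flow: 1.8 sin θ = 1.4.
sin θ = 1.4 / 1.8 = 0.7778.
θ = arcsin(0.7778) = 51.058°.

51°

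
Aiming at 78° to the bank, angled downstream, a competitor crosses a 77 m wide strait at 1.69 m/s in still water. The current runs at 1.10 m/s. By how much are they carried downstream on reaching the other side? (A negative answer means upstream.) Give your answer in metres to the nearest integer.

Perpendicular speed = 1.653 m/s; crossing time = 77 / 1.653 = 46.580 s.
Net downstream speed = 1.451 m/s.
Drift = 1.451 × 46.580 = 67.605 m (downstream).

68 m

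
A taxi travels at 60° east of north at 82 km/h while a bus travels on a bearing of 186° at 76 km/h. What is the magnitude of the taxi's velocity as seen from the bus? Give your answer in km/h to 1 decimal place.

Taking east as x and north as y: taxi velocity = (71.014, 41.000) km/h; bus velocity = (-7.944, -75.584) km/h.
Velocity of taxi relative to bus = (71.014, 41.000) − (-7.944, -75.584) = (78.958, 116.584) km/h.
Magnitude = |(78.958, 116.584)| = 140.805 km/h.

140.8 km/h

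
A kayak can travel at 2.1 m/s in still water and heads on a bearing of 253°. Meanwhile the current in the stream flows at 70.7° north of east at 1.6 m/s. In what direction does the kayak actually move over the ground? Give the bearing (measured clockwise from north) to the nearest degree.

301°

Taking east as x and north as y: velocity relative to the water = (-2.008, -0.614) m/s; the water relative to ground = (0.529, 1.510) m/s.
Velocity relative to ground = (-2.008, -0.614) + (0.529, 1.510) = (-1.479, 0.896) m/s.
Bearing = atan2(-1.48, 0.90) = 301.20° clockwise from north.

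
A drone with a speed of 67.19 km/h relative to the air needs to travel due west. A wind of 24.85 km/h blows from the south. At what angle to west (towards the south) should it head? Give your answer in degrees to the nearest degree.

22°

The wind pushes perpendicular to the desired track; the heading must have a component into the wind equal to 24.85 km/h: 67.19 sin θ = 24.85.
sin θ = 0.3698, so θ = 21.706°.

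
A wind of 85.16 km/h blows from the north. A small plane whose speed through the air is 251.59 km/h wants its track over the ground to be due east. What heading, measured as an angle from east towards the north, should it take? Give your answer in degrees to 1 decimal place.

19.8°

The wind pushes perpendicular to the desired track; the heading must have a component into the wind equal to 85.16 km/h: 251.59 sin θ = 85.16.
sin θ = 0.3385, so θ = 19.785°.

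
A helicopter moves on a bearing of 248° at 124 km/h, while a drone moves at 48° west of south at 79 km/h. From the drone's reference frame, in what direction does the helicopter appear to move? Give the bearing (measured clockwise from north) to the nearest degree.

Taking east as x and north as y: helicopter velocity = (-114.971, -46.451) km/h; drone velocity = (-58.708, -52.861) km/h.
Velocity of helicopter relative to drone = (-114.971, -46.451) − (-58.708, -52.861) = (-56.262, 6.410) km/h.
Bearing = atan2(-56.26, 6.41) = 276.50° clockwise from north.

276°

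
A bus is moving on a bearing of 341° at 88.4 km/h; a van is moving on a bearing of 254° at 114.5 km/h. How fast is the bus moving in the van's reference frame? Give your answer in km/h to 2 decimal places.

Taking east as x and north as y: bus velocity = (-28.780, 83.584) km/h; van velocity = (-110.064, -31.560) km/h.
Velocity of bus relative to van = (-28.780, 83.584) − (-110.064, -31.560) = (81.284, 115.144) km/h.
Magnitude = |(81.284, 115.144)| = 140.944 km/h.

140.94 km/h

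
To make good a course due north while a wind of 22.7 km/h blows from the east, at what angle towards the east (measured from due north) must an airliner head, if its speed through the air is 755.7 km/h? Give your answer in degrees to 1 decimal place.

The wind pushes perpendicular to the desired track; the heading must have a component into the wind equal to 22.7 km/h: 755.7 sin θ = 22.7.
sin θ = 0.0300, so θ = 1.721°.

1.7°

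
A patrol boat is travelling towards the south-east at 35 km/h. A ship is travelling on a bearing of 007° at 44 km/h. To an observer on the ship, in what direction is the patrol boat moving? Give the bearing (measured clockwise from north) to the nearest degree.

164°

Taking east as x and north as y: patrol boat velocity = (24.749, -24.749) km/h; ship velocity = (5.362, 43.672) km/h.
Velocity of patrol boat relative to ship = (24.749, -24.749) − (5.362, 43.672) = (19.386, -68.421) km/h.
Bearing = atan2(19.39, -68.42) = 164.18° clockwise from north.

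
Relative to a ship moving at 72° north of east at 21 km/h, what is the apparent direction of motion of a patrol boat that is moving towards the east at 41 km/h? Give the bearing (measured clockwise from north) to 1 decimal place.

Taking east as x and north as y: patrol boat velocity = (41.000, 0.000) km/h; ship velocity = (6.489, 19.972) km/h.
Velocity of patrol boat relative to ship = (41.000, 0.000) − (6.489, 19.972) = (34.511, -19.972) km/h.
Bearing = atan2(34.51, -19.97) = 120.06° clockwise from north.

120.1°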